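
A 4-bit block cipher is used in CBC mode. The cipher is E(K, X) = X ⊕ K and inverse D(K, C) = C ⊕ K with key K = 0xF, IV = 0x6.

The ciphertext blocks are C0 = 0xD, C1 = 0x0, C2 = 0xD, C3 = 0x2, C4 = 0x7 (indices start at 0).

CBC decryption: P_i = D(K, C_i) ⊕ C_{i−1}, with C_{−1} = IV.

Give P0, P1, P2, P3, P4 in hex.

P0 = 0x4, P1 = 0x2, P2 = 0x2, P3 = 0x0, P4 = 0xA

P0: D(K, 0xD) = 0x2; 0x2 ⊕ 0x6 = 0x4.
P1: D(K, 0x0) = 0xF; 0xF ⊕ 0xD = 0x2.
P2: D(K, 0xD) = 0x2; 0x2 ⊕ 0x0 = 0x2.
P3: D(K, 0x2) = 0xD; 0xD ⊕ 0xD = 0x0.
P4: D(K, 0x7) = 0x8; 0x8 ⊕ 0x2 = 0xA.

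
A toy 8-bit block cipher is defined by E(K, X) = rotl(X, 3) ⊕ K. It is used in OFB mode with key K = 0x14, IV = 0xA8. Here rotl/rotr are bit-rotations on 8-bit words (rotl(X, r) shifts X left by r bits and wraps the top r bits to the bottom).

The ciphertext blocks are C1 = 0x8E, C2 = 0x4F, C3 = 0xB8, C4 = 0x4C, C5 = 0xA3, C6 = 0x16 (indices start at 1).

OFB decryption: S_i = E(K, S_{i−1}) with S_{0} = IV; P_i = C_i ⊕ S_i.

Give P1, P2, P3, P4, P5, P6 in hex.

P1: S = E(K, 0xA8) = 0x51; 0x8E ⊕ 0x51 = 0xDF.
P2: S = E(K, 0x51) = 0x9E; 0x4F ⊕ 0x9E = 0xD1.
P3: S = E(K, 0x9E) = 0xE0; 0xB8 ⊕ 0xE0 = 0x58.
P4: S = E(K, 0xE0) = 0x13; 0x4C ⊕ 0x13 = 0x5F.
P5: S = E(K, 0x13) = 0x8C; 0xA3 ⊕ 0x8C = 0x2F.
P6: S = E(K, 0x8C) = 0x70; 0x16 ⊕ 0x70 = 0x66.

P1 = 0xDF, P2 = 0xD1, P3 = 0x58, P4 = 0x5F, P5 = 0x2F, P6 = 0x66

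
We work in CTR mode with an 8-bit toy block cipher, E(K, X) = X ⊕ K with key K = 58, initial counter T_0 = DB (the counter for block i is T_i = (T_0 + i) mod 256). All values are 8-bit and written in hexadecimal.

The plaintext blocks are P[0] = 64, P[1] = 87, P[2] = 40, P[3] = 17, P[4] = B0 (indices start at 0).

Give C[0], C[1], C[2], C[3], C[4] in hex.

C[0] = E7, C[1] = 03, C[2] = C5, C[3] = 91, C[4] = 37

CTR encryption: S_i = E(K, T_i) where T_i is the counter for block i; C_i = P_i ⊕ S_i.
C[0]: T = DB, S = E(K, T) = 83; 64 ⊕ 83 = E7.
C[1]: T = DC, S = E(K, T) = 84; 87 ⊕ 84 = 03.
C[2]: T = DD, S = E(K, T) = 85; 40 ⊕ 85 = C5.
C[3]: T = DE, S = E(K, T) = 86; 17 ⊕ 86 = 91.
C[4]: T = DF, S = E(K, T) = 87; B0 ⊕ 87 = 37.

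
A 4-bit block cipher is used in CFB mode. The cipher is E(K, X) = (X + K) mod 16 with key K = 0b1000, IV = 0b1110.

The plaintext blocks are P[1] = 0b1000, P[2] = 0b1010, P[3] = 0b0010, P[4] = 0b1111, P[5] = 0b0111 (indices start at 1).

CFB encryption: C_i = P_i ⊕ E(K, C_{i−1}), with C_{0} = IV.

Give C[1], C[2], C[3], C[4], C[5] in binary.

C[1]: E(K, 0b1110) = 0b0110; 0b1000 ⊕ 0b0110 = 0b1110.
C[2]: E(K, 0b1110) = 0b0110; 0b1010 ⊕ 0b0110 = 0b1100.
C[3]: E(K, 0b1100) = 0b0100; 0b0010 ⊕ 0b0100 = 0b0110.
C[4]: E(K, 0b0110) = 0b1110; 0b1111 ⊕ 0b1110 = 0b0001.
C[5]: E(K, 0b0001) = 0b1001; 0b0111 ⊕ 0b1001 = 0b1110.

C[1] = 0b1110, C[2] = 0b1100, C[3] = 0b0110, C[4] = 0b0001, C[5] = 0b1110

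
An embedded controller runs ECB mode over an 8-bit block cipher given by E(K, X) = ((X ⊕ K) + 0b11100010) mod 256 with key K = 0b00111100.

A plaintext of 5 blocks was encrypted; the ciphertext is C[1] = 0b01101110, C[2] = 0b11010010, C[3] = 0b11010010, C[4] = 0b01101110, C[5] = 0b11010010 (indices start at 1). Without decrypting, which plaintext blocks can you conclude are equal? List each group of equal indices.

ECB encrypts each block independently with the same key, so equal ciphertext blocks imply equal plaintext blocks.
C[1] = C[4] = 0b01101110, so P[1] = P[4].
C[2] = C[3] = C[5] = 0b11010010, so P[2] = P[3] = P[5].

P[1] = P[4]; P[2] = P[3] = P[5]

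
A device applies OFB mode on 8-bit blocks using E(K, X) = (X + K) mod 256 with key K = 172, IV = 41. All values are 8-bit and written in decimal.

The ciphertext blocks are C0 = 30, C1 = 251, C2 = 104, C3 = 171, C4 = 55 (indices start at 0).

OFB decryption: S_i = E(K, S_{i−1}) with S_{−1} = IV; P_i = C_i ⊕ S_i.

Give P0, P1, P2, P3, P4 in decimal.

P0 = 203, P1 = 122, P2 = 69, P3 = 114, P4 = 178

P0: S = E(K, 41) = 213; 30 ⊕ 213 = 203.
P1: S = E(K, 213) = 129; 251 ⊕ 129 = 122.
P2: S = E(K, 129) = 45; 104 ⊕ 45 = 69.
P3: S = E(K, 45) = 217; 171 ⊕ 217 = 114.
P4: S = E(K, 217) = 133; 55 ⊕ 133 = 178.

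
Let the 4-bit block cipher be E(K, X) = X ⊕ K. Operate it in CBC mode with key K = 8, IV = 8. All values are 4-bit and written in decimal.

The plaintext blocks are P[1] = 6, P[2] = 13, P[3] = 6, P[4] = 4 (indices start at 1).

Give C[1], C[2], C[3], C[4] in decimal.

C[1] = 6, C[2] = 3, C[3] = 13, C[4] = 1

CBC encryption: C_i = E(K, P_i ⊕ C_{i−1}), with C_{0} = IV.
C[1]: P[1] ⊕ 8 = 14; E(K, 14) = 6.
C[2]: P[2] ⊕ 6 = 11; E(K, 11) = 3.
C[3]: P[3] ⊕ 3 = 5; E(K, 5) = 13.
C[4]: P[4] ⊕ 13 = 9; E(K, 9) = 1.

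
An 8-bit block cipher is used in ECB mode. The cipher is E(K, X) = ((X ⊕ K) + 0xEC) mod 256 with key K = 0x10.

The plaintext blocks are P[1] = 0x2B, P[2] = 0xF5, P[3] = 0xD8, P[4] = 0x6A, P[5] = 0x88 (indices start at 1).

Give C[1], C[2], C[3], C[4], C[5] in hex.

ECB encryption: C_i = E(K, P_i).
C[1]: E(K, 0x2B) = 0x27.
C[2]: E(K, 0xF5) = 0xD1.
C[3]: E(K, 0xD8) = 0xB4.
C[4]: E(K, 0x6A) = 0x66.
C[5]: E(K, 0x88) = 0x84.

C[1] = 0x27, C[2] = 0xD1, C[3] = 0xB4, C[4] = 0x66, C[5] = 0x84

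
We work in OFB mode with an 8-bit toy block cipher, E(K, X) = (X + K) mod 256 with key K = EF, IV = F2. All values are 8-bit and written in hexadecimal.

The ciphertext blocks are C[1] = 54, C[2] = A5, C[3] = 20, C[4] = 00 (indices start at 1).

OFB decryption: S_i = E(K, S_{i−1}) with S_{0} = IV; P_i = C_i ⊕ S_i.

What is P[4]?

P[1]: S = E(K, F2) = E1; 54 ⊕ E1 = B5.
P[2]: S = E(K, E1) = D0; A5 ⊕ D0 = 75.
P[3]: S = E(K, D0) = BF; 20 ⊕ BF = 9F.
P[4]: S = E(K, BF) = AE; 00 ⊕ AE = AE.

P[4] = AE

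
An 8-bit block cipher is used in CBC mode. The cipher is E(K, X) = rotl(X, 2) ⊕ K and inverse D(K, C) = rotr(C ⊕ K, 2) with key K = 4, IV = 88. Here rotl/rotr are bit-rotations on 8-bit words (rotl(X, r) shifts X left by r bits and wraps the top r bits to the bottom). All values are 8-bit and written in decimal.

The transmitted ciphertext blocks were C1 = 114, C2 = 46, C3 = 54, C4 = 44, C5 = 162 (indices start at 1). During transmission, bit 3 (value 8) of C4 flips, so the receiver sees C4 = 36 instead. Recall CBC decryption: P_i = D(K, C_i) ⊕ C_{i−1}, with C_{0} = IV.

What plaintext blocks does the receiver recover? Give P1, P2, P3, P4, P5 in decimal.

Only C4 changed, to 36. In CBC, a change in C_i garbles P_i and flips the same bit in P_{i+1}. Decrypting the received ciphertext:
P1: D(K, 114) = 157; 157 ⊕ 88 = 197.
P2: D(K, 46) = 138; 138 ⊕ 114 = 248.
P3: D(K, 54) = 140; 140 ⊕ 46 = 162.
P4: D(K, 36) = 8; 8 ⊕ 54 = 62.
P5: D(K, 162) = 169; 169 ⊕ 36 = 141.
Blocks that differ from the original plaintext: P4, P5.

P1 = 197, P2 = 248, P3 = 162, P4 = 62, P5 = 141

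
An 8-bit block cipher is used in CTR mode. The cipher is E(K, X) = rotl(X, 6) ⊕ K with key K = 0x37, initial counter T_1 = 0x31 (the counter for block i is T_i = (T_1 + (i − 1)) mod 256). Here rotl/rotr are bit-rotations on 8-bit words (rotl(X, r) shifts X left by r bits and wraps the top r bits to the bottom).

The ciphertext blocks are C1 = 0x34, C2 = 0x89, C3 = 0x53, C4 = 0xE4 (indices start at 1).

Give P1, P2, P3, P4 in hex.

P1 = 0x4F, P2 = 0x32, P3 = 0xA8, P4 = 0xDE

CTR decryption: S_i = E(K, T_i) where T_i is the counter for block i; P_i = C_i ⊕ S_i.
P1: T = 0x31, S = E(K, T) = 0x7B; 0x34 ⊕ 0x7B = 0x4F.
P2: T = 0x32, S = E(K, T) = 0xBB; 0x89 ⊕ 0xBB = 0x32.
P3: T = 0x33, S = E(K, T) = 0xFB; 0x53 ⊕ 0xFB = 0xA8.
P4: T = 0x34, S = E(K, T) = 0x3A; 0xE4 ⊕ 0x3A = 0xDE.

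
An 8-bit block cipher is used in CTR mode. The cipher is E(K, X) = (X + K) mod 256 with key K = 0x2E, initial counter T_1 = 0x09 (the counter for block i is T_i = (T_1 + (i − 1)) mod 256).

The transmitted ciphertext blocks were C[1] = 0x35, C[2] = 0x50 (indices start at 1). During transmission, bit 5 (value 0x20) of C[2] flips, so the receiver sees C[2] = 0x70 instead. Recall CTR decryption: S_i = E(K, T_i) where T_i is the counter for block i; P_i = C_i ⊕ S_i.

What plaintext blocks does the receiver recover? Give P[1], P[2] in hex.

Only C[2] changed, to 0x70. In CTR, a change in C_i flips the same bit in P_i only; the keystream is unaffected. Decrypting the received ciphertext:
P[1]: T = 0x09, S = E(K, T) = 0x37; 0x35 ⊕ 0x37 = 0x02.
P[2]: T = 0x0A, S = E(K, T) = 0x38; 0x70 ⊕ 0x38 = 0x48.
Blocks that differ from the original plaintext: P[2].

P[1] = 0x02, P[2] = 0x48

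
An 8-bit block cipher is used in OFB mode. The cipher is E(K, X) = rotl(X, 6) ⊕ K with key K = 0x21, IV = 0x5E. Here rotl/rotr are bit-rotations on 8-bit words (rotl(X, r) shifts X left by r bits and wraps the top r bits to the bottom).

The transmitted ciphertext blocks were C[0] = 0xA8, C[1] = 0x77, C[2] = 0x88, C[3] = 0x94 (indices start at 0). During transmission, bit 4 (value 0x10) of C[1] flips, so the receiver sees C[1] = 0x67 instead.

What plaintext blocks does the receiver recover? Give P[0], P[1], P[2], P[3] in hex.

P[0] = 0x1E, P[1] = 0xEB, P[2] = 0x8A, P[3] = 0x35

OFB decryption: S_i = E(K, S_{i−1}) with S_{−1} = IV; P_i = C_i ⊕ S_i.
Only C[1] changed, to 0x67. In OFB, a change in C_i flips the same bit in P_i only; the keystream is unaffected. Decrypting the received ciphertext:
P[0]: S = E(K, 0x5E) = 0xB6; 0xA8 ⊕ 0xB6 = 0x1E.
P[1]: S = E(K, 0xB6) = 0x8C; 0x67 ⊕ 0x8C = 0xEB.
P[2]: S = E(K, 0x8C) = 0x02; 0x88 ⊕ 0x02 = 0x8A.
P[3]: S = E(K, 0x02) = 0xA1; 0x94 ⊕ 0xA1 = 0x35.
Blocks that differ from the original plaintext: P[1].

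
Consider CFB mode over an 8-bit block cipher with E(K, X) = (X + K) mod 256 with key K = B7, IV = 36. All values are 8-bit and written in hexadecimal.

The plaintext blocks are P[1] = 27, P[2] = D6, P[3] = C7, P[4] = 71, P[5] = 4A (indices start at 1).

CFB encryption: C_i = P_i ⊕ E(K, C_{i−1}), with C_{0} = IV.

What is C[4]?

C[4] = F1

C[1]: E(K, 36) = ED; 27 ⊕ ED = CA.
C[2]: E(K, CA) = 81; D6 ⊕ 81 = 57.
C[3]: E(K, 57) = 0E; C7 ⊕ 0E = C9.
C[4]: E(K, C9) = 80; 71 ⊕ 80 = F1.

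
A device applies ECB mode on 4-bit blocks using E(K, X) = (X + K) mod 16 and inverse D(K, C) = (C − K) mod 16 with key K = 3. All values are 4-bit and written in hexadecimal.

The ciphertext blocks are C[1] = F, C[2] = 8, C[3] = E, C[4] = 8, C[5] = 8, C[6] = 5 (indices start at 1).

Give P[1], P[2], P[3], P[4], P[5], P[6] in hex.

P[1] = C, P[2] = 5, P[3] = B, P[4] = 5, P[5] = 5, P[6] = 2

ECB decryption: P_i = D(K, C_i).
P[1]: D(K, F) = C.
P[2]: D(K, 8) = 5.
P[3]: D(K, E) = B.
P[4]: D(K, 8) = 5.
P[5]: D(K, 8) = 5.
P[6]: D(K, 5) = 2.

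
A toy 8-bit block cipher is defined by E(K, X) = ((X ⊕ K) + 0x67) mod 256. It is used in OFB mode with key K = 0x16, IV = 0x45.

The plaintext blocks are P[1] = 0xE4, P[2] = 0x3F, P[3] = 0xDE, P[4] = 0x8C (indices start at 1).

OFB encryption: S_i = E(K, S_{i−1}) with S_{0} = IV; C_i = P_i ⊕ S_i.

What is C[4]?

C[4] = 0x6D

C[1]: S = E(K, 0x45) = 0xBA; 0xE4 ⊕ 0xBA = 0x5E.
C[2]: S = E(K, 0xBA) = 0x13; 0x3F ⊕ 0x13 = 0x2C.
C[3]: S = E(K, 0x13) = 0x6C; 0xDE ⊕ 0x6C = 0xB2.
C[4]: S = E(K, 0x6C) = 0xE1; 0x8C ⊕ 0xE1 = 0x6D.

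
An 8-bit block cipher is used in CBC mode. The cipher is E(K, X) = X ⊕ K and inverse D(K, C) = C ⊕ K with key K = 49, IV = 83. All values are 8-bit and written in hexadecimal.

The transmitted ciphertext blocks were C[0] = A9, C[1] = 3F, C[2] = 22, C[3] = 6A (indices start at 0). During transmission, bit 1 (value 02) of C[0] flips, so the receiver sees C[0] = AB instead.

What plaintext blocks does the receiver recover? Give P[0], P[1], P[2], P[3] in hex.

P[0] = 61, P[1] = DD, P[2] = 54, P[3] = 01

CBC decryption: P_i = D(K, C_i) ⊕ C_{i−1}, with C_{−1} = IV.
Only C[0] changed, to AB. In CBC, a change in C_i garbles P_i and flips the same bit in P_{i+1}. Decrypting the received ciphertext:
P[0]: D(K, AB) = E2; E2 ⊕ 83 = 61.
P[1]: D(K, 3F) = 76; 76 ⊕ AB = DD.
P[2]: D(K, 22) = 6B; 6B ⊕ 3F = 54.
P[3]: D(K, 6A) = 23; 23 ⊕ 22 = 01.
Blocks that differ from the original plaintext: P[0], P[1].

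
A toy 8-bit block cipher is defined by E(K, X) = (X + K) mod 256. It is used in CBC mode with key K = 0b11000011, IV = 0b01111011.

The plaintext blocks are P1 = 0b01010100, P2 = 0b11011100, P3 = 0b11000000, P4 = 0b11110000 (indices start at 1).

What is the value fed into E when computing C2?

CBC encryption: C_i = E(K, P_i ⊕ C_{i−1}), with C_{0} = IV.
C1: P1 ⊕ 0b01111011 = 0b00101111; E(K, 0b00101111) = 0b11110010.
C2: P2 ⊕ 0b11110010 = 0b00101110; E(K, 0b00101110) = 0b11110001.
So the input to E for block 2 is 0b00101110.

0b00101110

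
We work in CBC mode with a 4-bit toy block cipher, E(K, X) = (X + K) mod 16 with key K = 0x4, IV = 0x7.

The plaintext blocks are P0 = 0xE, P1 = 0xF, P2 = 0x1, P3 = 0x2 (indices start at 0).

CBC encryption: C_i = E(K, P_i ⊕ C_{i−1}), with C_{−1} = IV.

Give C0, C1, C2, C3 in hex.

C0: P0 ⊕ 0x7 = 0x9; E(K, 0x9) = 0xD.
C1: P1 ⊕ 0xD = 0x2; E(K, 0x2) = 0x6.
C2: P2 ⊕ 0x6 = 0x7; E(K, 0x7) = 0xB.
C3: P3 ⊕ 0xB = 0x9; E(K, 0x9) = 0xD.

C0 = 0xD, C1 = 0x6, C2 = 0xB, C3 = 0xD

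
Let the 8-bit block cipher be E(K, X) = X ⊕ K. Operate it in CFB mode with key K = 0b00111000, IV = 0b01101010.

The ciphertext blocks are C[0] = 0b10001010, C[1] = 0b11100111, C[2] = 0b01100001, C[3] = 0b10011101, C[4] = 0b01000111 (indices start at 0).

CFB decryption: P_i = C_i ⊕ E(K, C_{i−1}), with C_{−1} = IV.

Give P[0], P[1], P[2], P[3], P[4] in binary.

P[0] = 0b11011000, P[1] = 0b01010101, P[2] = 0b10111110, P[3] = 0b11000100, P[4] = 0b11100010

P[0]: E(K, 0b01101010) = 0b01010010; 0b10001010 ⊕ 0b01010010 = 0b11011000.
P[1]: E(K, 0b10001010) = 0b10110010; 0b11100111 ⊕ 0b10110010 = 0b01010101.
P[2]: E(K, 0b11100111) = 0b11011111; 0b01100001 ⊕ 0b11011111 = 0b10111110.
P[3]: E(K, 0b01100001) = 0b01011001; 0b10011101 ⊕ 0b01011001 = 0b11000100.
P[4]: E(K, 0b10011101) = 0b10100101; 0b01000111 ⊕ 0b10100101 = 0b11100010.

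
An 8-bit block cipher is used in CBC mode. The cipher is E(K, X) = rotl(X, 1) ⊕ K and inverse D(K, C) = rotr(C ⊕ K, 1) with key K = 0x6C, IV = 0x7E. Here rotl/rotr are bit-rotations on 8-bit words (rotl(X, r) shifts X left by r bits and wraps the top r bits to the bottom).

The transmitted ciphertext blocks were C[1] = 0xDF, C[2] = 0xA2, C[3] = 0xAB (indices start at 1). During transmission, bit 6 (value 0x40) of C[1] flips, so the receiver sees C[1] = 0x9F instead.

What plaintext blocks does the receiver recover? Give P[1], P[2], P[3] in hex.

CBC decryption: P_i = D(K, C_i) ⊕ C_{i−1}, with C_{0} = IV.
Only C[1] changed, to 0x9F. In CBC, a change in C_i garbles P_i and flips the same bit in P_{i+1}. Decrypting the received ciphertext:
P[1]: D(K, 0x9F) = 0xF9; 0xF9 ⊕ 0x7E = 0x87.
P[2]: D(K, 0xA2) = 0x67; 0x67 ⊕ 0x9F = 0xF8.
P[3]: D(K, 0xAB) = 0xE3; 0xE3 ⊕ 0xA2 = 0x41.
Blocks that differ from the original plaintext: P[1], P[2].

P[1] = 0x87, P[2] = 0xF8, P[3] = 0x41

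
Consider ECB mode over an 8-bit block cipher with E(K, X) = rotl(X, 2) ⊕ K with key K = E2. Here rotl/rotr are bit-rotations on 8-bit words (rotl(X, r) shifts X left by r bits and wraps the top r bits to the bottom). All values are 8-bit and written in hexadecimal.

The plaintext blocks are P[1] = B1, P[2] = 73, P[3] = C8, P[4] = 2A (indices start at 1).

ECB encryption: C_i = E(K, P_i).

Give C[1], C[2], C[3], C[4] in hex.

C[1]: E(K, B1) = 24.
C[2]: E(K, 73) = 2F.
C[3]: E(K, C8) = C1.
C[4]: E(K, 2A) = 4A.

C[1] = 24, C[2] = 2F, C[3] = C1, C[4] = 4A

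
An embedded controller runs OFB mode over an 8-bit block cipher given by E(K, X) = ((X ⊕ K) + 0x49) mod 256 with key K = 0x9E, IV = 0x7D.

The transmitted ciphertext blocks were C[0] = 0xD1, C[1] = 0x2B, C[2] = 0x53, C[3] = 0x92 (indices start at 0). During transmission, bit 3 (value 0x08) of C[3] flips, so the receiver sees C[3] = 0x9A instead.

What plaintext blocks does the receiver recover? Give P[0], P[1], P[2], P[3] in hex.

P[0] = 0xFD, P[1] = 0xD0, P[2] = 0xFD, P[3] = 0xE3

OFB decryption: S_i = E(K, S_{i−1}) with S_{−1} = IV; P_i = C_i ⊕ S_i.
Only C[3] changed, to 0x9A. In OFB, a change in C_i flips the same bit in P_i only; the keystream is unaffected. Decrypting the received ciphertext:
P[0]: S = E(K, 0x7D) = 0x2C; 0xD1 ⊕ 0x2C = 0xFD.
P[1]: S = E(K, 0x2C) = 0xFB; 0x2B ⊕ 0xFB = 0xD0.
P[2]: S = E(K, 0xFB) = 0xAE; 0x53 ⊕ 0xAE = 0xFD.
P[3]: S = E(K, 0xAE) = 0x79; 0x9A ⊕ 0x79 = 0xE3.
Blocks that differ from the original plaintext: P[3].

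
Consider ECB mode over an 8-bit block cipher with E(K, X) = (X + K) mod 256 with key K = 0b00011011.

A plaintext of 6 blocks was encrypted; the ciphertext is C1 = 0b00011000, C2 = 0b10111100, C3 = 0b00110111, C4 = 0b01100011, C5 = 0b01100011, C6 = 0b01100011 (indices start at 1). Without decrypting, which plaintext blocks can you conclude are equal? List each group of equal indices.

P4 = P5 = P6

ECB encrypts each block independently with the same key, so equal ciphertext blocks imply equal plaintext blocks.
C4 = C5 = C6 = 0b01100011, so P4 = P5 = P6.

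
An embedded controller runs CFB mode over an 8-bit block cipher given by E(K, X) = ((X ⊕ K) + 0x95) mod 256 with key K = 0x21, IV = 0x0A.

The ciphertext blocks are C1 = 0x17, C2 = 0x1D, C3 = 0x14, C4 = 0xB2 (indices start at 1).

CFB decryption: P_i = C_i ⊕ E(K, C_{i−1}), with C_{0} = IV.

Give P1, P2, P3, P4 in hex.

P1: E(K, 0x0A) = 0xC0; 0x17 ⊕ 0xC0 = 0xD7.
P2: E(K, 0x17) = 0xCB; 0x1D ⊕ 0xCB = 0xD6.
P3: E(K, 0x1D) = 0xD1; 0x14 ⊕ 0xD1 = 0xC5.
P4: E(K, 0x14) = 0xCA; 0xB2 ⊕ 0xCA = 0x78.

P1 = 0xD7, P2 = 0xD6, P3 = 0xC5, P4 = 0x78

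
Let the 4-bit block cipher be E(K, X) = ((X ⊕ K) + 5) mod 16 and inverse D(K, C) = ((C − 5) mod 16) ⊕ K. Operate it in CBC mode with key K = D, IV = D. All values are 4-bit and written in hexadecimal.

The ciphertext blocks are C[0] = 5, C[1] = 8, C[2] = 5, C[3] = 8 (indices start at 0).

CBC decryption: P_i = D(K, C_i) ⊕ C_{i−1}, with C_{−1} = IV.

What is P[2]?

P[2]: D(K, 5) = D; D ⊕ 8 = 5.

P[2] = 5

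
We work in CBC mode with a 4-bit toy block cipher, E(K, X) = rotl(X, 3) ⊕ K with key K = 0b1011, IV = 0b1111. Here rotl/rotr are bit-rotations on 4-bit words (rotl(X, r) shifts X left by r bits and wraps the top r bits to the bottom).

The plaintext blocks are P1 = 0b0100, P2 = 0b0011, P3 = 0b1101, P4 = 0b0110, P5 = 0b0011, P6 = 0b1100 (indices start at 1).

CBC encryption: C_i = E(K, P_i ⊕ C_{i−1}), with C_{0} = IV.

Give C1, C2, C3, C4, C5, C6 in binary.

C1 = 0b0110, C2 = 0b0001, C3 = 0b1101, C4 = 0b0110, C5 = 0b0001, C6 = 0b0101

C1: P1 ⊕ 0b1111 = 0b1011; E(K, 0b1011) = 0b0110.
C2: P2 ⊕ 0b0110 = 0b0101; E(K, 0b0101) = 0b0001.
C3: P3 ⊕ 0b0001 = 0b1100; E(K, 0b1100) = 0b1101.
C4: P4 ⊕ 0b1101 = 0b1011; E(K, 0b1011) = 0b0110.
C5: P5 ⊕ 0b0110 = 0b0101; E(K, 0b0101) = 0b0001.
C6: P6 ⊕ 0b0001 = 0b1101; E(K, 0b1101) = 0b0101.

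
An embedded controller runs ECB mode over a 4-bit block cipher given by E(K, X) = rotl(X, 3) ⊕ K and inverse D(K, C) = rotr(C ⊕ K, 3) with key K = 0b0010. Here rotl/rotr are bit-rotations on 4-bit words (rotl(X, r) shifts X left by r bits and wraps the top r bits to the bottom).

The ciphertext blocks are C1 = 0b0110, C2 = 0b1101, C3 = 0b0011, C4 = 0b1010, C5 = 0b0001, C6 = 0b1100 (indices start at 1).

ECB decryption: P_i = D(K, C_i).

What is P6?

P6: D(K, 0b1100) = 0b1101.

P6 = 0b1101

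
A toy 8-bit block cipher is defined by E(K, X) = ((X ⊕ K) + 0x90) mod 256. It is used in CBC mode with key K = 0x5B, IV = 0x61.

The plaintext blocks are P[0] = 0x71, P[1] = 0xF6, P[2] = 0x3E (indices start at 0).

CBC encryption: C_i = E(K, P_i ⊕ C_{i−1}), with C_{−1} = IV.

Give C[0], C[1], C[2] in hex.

C[0]: P[0] ⊕ 0x61 = 0x10; E(K, 0x10) = 0xDB.
C[1]: P[1] ⊕ 0xDB = 0x2D; E(K, 0x2D) = 0x06.
C[2]: P[2] ⊕ 0x06 = 0x38; E(K, 0x38) = 0xF3.

C[0] = 0xDB, C[1] = 0x06, C[2] = 0xF3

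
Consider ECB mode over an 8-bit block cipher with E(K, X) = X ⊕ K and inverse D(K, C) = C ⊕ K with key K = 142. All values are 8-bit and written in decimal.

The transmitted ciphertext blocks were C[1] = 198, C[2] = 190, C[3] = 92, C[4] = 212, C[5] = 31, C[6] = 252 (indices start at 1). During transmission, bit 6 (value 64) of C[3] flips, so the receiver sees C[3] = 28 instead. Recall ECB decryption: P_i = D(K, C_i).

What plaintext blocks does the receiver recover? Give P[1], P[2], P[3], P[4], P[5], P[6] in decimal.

P[1] = 72, P[2] = 48, P[3] = 146, P[4] = 90, P[5] = 145, P[6] = 114

Only C[3] changed, to 28. In ECB, a change in C_i affects only P_i. Decrypting the received ciphertext:
P[1]: D(K, 198) = 72.
P[2]: D(K, 190) = 48.
P[3]: D(K, 28) = 146.
P[4]: D(K, 212) = 90.
P[5]: D(K, 31) = 145.
P[6]: D(K, 252) = 114.
Blocks that differ from the original plaintext: P[3].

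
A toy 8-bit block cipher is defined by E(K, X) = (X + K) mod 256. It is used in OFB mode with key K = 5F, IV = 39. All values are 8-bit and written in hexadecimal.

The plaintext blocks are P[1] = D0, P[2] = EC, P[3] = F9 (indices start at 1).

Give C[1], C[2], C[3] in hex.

C[1] = 48, C[2] = 1B, C[3] = AF

OFB encryption: S_i = E(K, S_{i−1}) with S_{0} = IV; C_i = P_i ⊕ S_i.
C[1]: S = E(K, 39) = 98; D0 ⊕ 98 = 48.
C[2]: S = E(K, 98) = F7; EC ⊕ F7 = 1B.
C[3]: S = E(K, F7) = 56; F9 ⊕ 56 = AF.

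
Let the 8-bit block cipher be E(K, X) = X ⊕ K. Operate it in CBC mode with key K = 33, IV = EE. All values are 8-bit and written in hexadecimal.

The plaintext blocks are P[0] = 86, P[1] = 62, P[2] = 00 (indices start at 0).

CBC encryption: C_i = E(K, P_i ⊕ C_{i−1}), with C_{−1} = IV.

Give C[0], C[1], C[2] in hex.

C[0] = 5B, C[1] = 0A, C[2] = 39

C[0]: P[0] ⊕ EE = 68; E(K, 68) = 5B.
C[1]: P[1] ⊕ 5B = 39; E(K, 39) = 0A.
C[2]: P[2] ⊕ 0A = 0A; E(K, 0A) = 39.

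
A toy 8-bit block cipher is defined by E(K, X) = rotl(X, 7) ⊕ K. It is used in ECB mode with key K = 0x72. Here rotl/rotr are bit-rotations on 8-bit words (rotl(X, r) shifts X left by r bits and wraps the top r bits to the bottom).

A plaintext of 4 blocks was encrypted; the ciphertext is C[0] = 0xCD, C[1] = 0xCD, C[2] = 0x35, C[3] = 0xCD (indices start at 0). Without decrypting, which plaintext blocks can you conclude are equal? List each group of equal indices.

ECB encrypts each block independently with the same key, so equal ciphertext blocks imply equal plaintext blocks.
C[0] = C[1] = C[3] = 0xCD, so P[0] = P[1] = P[3].

P[0] = P[1] = P[3]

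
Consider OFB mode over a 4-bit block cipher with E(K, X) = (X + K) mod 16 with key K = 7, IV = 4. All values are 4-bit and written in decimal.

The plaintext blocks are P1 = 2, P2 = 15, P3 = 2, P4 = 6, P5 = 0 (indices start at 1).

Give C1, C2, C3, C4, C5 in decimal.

C1 = 9, C2 = 13, C3 = 11, C4 = 6, C5 = 7

OFB encryption: S_i = E(K, S_{i−1}) with S_{0} = IV; C_i = P_i ⊕ S_i.
C1: S = E(K, 4) = 11; 2 ⊕ 11 = 9.
C2: S = E(K, 11) = 2; 15 ⊕ 2 = 13.
C3: S = E(K, 2) = 9; 2 ⊕ 9 = 11.
C4: S = E(K, 9) = 0; 6 ⊕ 0 = 6.
C5: S = E(K, 0) = 7; 0 ⊕ 7 = 7.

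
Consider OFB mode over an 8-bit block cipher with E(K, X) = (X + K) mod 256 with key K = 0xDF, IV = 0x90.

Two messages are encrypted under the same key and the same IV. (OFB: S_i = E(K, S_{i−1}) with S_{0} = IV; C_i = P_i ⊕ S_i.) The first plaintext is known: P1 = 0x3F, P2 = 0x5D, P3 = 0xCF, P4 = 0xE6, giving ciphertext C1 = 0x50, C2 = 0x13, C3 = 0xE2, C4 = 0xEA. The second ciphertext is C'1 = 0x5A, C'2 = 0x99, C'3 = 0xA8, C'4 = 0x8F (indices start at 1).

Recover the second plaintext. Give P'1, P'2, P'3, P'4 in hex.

In OFB with a reused IV, both messages share the same keystream S_i, so C_i ⊕ C'_i = P_i ⊕ P'_i and thus P'_i = P_i ⊕ C_i ⊕ C'_i.
P'1: 0x3F ⊕ 0x50 ⊕ 0x5A = 0x35.
P'2: 0x5D ⊕ 0x13 ⊕ 0x99 = 0xD7.
P'3: 0xCF ⊕ 0xE2 ⊕ 0xA8 = 0x85.
P'4: 0xE6 ⊕ 0xEA ⊕ 0x8F = 0x83.

P'1 = 0x35, P'2 = 0xD7, P'3 = 0x85, P'4 = 0x83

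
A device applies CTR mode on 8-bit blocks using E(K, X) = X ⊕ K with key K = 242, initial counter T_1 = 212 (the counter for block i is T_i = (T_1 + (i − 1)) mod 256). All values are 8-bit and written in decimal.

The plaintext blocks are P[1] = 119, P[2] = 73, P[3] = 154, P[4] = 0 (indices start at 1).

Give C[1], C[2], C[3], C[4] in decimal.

C[1] = 81, C[2] = 110, C[3] = 190, C[4] = 37

CTR encryption: S_i = E(K, T_i) where T_i is the counter for block i; C_i = P_i ⊕ S_i.
C[1]: T = 212, S = E(K, T) = 38; 119 ⊕ 38 = 81.
C[2]: T = 213, S = E(K, T) = 39; 73 ⊕ 39 = 110.
C[3]: T = 214, S = E(K, T) = 36; 154 ⊕ 36 = 190.
C[4]: T = 215, S = E(K, T) = 37; 0 ⊕ 37 = 37.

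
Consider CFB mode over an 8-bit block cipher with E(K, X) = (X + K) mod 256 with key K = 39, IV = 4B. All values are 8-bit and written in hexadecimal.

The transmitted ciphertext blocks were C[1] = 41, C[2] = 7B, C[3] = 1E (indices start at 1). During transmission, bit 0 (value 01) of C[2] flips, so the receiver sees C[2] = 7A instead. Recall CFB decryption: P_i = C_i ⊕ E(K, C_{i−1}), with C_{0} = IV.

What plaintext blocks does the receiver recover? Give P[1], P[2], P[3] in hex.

Only C[2] changed, to 7A. In CFB, a change in C_i flips the same bit in P_i and garbles P_{i+1}. Decrypting the received ciphertext:
P[1]: E(K, 4B) = 84; 41 ⊕ 84 = C5.
P[2]: E(K, 41) = 7A; 7A ⊕ 7A = 00.
P[3]: E(K, 7A) = B3; 1E ⊕ B3 = AD.
Blocks that differ from the original plaintext: P[2], P[3].

P[1] = C5, P[2] = 00, P[3] = AD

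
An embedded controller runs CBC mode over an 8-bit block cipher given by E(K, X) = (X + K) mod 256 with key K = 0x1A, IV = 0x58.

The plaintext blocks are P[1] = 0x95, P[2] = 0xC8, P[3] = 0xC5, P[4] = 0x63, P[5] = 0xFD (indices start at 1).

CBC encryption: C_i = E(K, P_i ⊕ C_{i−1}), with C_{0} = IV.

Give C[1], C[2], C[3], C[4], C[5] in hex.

C[1]: P[1] ⊕ 0x58 = 0xCD; E(K, 0xCD) = 0xE7.
C[2]: P[2] ⊕ 0xE7 = 0x2F; E(K, 0x2F) = 0x49.
C[3]: P[3] ⊕ 0x49 = 0x8C; E(K, 0x8C) = 0xA6.
C[4]: P[4] ⊕ 0xA6 = 0xC5; E(K, 0xC5) = 0xDF.
C[5]: P[5] ⊕ 0xDF = 0x22; E(K, 0x22) = 0x3C.

C[1] = 0xE7, C[2] = 0x49, C[3] = 0xA6, C[4] = 0xDF, C[5] = 0x3C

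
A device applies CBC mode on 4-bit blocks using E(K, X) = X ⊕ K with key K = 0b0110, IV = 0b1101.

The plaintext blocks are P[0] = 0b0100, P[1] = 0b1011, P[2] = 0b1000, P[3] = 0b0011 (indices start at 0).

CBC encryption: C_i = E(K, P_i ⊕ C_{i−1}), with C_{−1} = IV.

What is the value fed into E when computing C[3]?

C[0]: P[0] ⊕ 0b1101 = 0b1001; E(K, 0b1001) = 0b1111.
C[1]: P[1] ⊕ 0b1111 = 0b0100; E(K, 0b0100) = 0b0010.
C[2]: P[2] ⊕ 0b0010 = 0b1010; E(K, 0b1010) = 0b1100.
C[3]: P[3] ⊕ 0b1100 = 0b1111; E(K, 0b1111) = 0b1001.
So the input to E for block [3] is 0b1111.

0b1111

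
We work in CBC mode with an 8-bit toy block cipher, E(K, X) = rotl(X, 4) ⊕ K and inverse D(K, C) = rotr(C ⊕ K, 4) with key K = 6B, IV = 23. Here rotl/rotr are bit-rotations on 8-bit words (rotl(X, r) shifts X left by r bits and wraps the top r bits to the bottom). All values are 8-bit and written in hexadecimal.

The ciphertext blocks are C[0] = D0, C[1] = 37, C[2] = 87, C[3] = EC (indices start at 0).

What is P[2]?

CBC decryption: P_i = D(K, C_i) ⊕ C_{i−1}, with C_{−1} = IV.
P[2]: D(K, 87) = CE; CE ⊕ 37 = F9.

P[2] = F9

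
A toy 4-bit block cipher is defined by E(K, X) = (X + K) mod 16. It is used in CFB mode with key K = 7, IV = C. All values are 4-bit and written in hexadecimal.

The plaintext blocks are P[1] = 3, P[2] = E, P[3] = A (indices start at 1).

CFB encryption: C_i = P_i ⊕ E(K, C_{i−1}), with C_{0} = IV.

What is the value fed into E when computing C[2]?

C[1]: E(K, C) = 3; 3 ⊕ 3 = 0.
C[2]: E(K, 0) = 7; E ⊕ 7 = 9.
So the input to E for block [2] is 0.

0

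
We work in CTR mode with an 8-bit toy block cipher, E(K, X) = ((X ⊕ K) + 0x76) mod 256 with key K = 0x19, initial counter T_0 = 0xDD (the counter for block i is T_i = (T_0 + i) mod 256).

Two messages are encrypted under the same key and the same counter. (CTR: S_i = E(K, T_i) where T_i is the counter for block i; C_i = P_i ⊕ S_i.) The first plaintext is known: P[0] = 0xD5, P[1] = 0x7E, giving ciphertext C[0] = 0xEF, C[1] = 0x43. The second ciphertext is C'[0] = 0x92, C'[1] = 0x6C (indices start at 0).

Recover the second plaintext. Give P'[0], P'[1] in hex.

In CTR with a reused counter, both messages share the same keystream S_i, so C_i ⊕ C'_i = P_i ⊕ P'_i and thus P'_i = P_i ⊕ C_i ⊕ C'_i.
P'[0]: 0xD5 ⊕ 0xEF ⊕ 0x92 = 0xA8.
P'[1]: 0x7E ⊕ 0x43 ⊕ 0x6C = 0x51.

P'[0] = 0xA8, P'[1] = 0x51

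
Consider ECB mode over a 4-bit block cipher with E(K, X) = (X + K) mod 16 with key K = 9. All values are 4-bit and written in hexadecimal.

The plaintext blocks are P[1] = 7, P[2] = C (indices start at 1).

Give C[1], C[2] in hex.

C[1] = 0, C[2] = 5

ECB encryption: C_i = E(K, P_i).
C[1]: E(K, 7) = 0.
C[2]: E(K, C) = 5.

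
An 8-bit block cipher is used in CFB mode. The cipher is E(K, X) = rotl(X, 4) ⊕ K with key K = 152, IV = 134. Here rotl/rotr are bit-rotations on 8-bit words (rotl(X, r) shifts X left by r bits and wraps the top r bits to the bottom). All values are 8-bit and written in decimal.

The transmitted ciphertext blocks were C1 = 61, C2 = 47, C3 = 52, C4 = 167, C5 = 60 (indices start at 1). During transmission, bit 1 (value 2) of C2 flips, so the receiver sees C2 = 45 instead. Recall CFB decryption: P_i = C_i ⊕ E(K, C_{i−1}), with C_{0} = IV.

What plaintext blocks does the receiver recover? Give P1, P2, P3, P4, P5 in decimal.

Only C2 changed, to 45. In CFB, a change in C_i flips the same bit in P_i and garbles P_{i+1}. Decrypting the received ciphertext:
P1: E(K, 134) = 240; 61 ⊕ 240 = 205.
P2: E(K, 61) = 75; 45 ⊕ 75 = 102.
P3: E(K, 45) = 74; 52 ⊕ 74 = 126.
P4: E(K, 52) = 219; 167 ⊕ 219 = 124.
P5: E(K, 167) = 226; 60 ⊕ 226 = 222.
Blocks that differ from the original plaintext: P2, P3.

P1 = 205, P2 = 102, P3 = 126, P4 = 124, P5 = 222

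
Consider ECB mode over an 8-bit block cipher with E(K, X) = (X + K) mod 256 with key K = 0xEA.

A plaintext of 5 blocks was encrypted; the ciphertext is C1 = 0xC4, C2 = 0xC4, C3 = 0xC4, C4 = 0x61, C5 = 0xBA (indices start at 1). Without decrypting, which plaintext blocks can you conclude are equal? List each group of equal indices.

P1 = P2 = P3

ECB encrypts each block independently with the same key, so equal ciphertext blocks imply equal plaintext blocks.
C1 = C2 = C3 = 0xC4, so P1 = P2 = P3.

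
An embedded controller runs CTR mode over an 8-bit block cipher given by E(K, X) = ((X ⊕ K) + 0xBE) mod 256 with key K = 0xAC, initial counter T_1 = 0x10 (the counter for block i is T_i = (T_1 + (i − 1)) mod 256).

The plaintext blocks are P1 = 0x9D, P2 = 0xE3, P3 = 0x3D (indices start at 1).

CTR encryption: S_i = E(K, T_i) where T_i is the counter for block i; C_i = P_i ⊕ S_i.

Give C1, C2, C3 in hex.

C1 = 0xE7, C2 = 0x98, C3 = 0x41

C1: T = 0x10, S = E(K, T) = 0x7A; 0x9D ⊕ 0x7A = 0xE7.
C2: T = 0x11, S = E(K, T) = 0x7B; 0xE3 ⊕ 0x7B = 0x98.
C3: T = 0x12, S = E(K, T) = 0x7C; 0x3D ⊕ 0x7C = 0x41.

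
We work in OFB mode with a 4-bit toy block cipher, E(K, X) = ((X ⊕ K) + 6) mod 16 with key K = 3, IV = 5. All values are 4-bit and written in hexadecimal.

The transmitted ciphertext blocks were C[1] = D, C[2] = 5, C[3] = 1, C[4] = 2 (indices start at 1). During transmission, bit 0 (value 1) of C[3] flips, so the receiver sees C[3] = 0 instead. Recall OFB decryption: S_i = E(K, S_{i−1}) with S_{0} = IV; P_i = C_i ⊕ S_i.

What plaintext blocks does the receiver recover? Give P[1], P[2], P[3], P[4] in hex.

P[1] = 1, P[2] = 0, P[3] = C, P[4] = 7

Only C[3] changed, to 0. In OFB, a change in C_i flips the same bit in P_i only; the keystream is unaffected. Decrypting the received ciphertext:
P[1]: S = E(K, 5) = C; D ⊕ C = 1.
P[2]: S = E(K, C) = 5; 5 ⊕ 5 = 0.
P[3]: S = E(K, 5) = C; 0 ⊕ C = C.
P[4]: S = E(K, C) = 5; 2 ⊕ 5 = 7.
Blocks that differ from the original plaintext: P[3].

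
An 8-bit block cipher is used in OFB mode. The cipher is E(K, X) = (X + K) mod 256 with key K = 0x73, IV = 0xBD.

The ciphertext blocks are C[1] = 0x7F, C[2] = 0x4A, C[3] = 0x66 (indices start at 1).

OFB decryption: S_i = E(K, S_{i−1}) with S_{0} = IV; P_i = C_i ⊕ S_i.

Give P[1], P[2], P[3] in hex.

P[1] = 0x4F, P[2] = 0xE9, P[3] = 0x70

P[1]: S = E(K, 0xBD) = 0x30; 0x7F ⊕ 0x30 = 0x4F.
P[2]: S = E(K, 0x30) = 0xA3; 0x4A ⊕ 0xA3 = 0xE9.
P[3]: S = E(K, 0xA3) = 0x16; 0x66 ⊕ 0x16 = 0x70.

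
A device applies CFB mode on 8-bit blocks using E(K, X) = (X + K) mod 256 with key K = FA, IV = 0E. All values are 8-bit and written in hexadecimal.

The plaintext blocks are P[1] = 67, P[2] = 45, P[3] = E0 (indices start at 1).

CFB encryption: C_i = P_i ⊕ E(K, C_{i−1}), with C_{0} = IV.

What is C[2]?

C[1]: E(K, 0E) = 08; 67 ⊕ 08 = 6F.
C[2]: E(K, 6F) = 69; 45 ⊕ 69 = 2C.

C[2] = 2C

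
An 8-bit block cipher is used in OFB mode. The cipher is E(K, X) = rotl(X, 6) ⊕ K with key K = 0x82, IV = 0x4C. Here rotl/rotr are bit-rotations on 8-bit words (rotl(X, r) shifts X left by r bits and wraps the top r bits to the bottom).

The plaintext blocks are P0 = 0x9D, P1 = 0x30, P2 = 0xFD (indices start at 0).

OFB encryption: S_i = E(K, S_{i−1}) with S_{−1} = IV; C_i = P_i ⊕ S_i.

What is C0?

C0: S = E(K, 0x4C) = 0x91; 0x9D ⊕ 0x91 = 0x0C.

C0 = 0x0C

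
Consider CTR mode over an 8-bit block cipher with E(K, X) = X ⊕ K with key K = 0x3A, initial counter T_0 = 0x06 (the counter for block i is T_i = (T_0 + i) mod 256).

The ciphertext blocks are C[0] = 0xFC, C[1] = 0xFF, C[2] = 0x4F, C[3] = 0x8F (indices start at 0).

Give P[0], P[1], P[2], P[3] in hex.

P[0] = 0xC0, P[1] = 0xC2, P[2] = 0x7D, P[3] = 0xBC

CTR decryption: S_i = E(K, T_i) where T_i is the counter for block i; P_i = C_i ⊕ S_i.
P[0]: T = 0x06, S = E(K, T) = 0x3C; 0xFC ⊕ 0x3C = 0xC0.
P[1]: T = 0x07, S = E(K, T) = 0x3D; 0xFF ⊕ 0x3D = 0xC2.
P[2]: T = 0x08, S = E(K, T) = 0x32; 0x4F ⊕ 0x32 = 0x7D.
P[3]: T = 0x09, S = E(K, T) = 0x33; 0x8F ⊕ 0x33 = 0xBC.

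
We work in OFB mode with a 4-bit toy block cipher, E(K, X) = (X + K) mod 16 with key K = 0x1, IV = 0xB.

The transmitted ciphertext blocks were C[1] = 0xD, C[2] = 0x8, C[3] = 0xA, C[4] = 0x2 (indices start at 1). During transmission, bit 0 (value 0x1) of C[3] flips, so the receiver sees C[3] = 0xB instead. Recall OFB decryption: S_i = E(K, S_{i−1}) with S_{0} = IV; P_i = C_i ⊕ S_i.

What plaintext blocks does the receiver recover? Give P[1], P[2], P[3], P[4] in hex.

Only C[3] changed, to 0xB. In OFB, a change in C_i flips the same bit in P_i only; the keystream is unaffected. Decrypting the received ciphertext:
P[1]: S = E(K, 0xB) = 0xC; 0xD ⊕ 0xC = 0x1.
P[2]: S = E(K, 0xC) = 0xD; 0x8 ⊕ 0xD = 0x5.
P[3]: S = E(K, 0xD) = 0xE; 0xB ⊕ 0xE = 0x5.
P[4]: S = E(K, 0xE) = 0xF; 0x2 ⊕ 0xF = 0xD.
Blocks that differ from the original plaintext: P[3].

P[1] = 0x1, P[2] = 0x5, P[3] = 0x5, P[4] = 0xD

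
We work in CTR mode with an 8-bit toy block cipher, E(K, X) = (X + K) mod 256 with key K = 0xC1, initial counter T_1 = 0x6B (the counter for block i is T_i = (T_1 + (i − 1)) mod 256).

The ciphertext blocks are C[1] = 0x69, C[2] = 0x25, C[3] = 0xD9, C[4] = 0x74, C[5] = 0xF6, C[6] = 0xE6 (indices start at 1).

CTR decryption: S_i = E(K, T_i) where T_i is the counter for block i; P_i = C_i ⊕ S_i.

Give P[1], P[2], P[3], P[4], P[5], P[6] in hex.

P[1]: T = 0x6B, S = E(K, T) = 0x2C; 0x69 ⊕ 0x2C = 0x45.
P[2]: T = 0x6C, S = E(K, T) = 0x2D; 0x25 ⊕ 0x2D = 0x08.
P[3]: T = 0x6D, S = E(K, T) = 0x2E; 0xD9 ⊕ 0x2E = 0xF7.
P[4]: T = 0x6E, S = E(K, T) = 0x2F; 0x74 ⊕ 0x2F = 0x5B.
P[5]: T = 0x6F, S = E(K, T) = 0x30; 0xF6 ⊕ 0x30 = 0xC6.
P[6]: T = 0x70, S = E(K, T) = 0x31; 0xE6 ⊕ 0x31 = 0xD7.

P[1] = 0x45, P[2] = 0x08, P[3] = 0xF7, P[4] = 0x5B, P[5] = 0xC6, P[6] = 0xD7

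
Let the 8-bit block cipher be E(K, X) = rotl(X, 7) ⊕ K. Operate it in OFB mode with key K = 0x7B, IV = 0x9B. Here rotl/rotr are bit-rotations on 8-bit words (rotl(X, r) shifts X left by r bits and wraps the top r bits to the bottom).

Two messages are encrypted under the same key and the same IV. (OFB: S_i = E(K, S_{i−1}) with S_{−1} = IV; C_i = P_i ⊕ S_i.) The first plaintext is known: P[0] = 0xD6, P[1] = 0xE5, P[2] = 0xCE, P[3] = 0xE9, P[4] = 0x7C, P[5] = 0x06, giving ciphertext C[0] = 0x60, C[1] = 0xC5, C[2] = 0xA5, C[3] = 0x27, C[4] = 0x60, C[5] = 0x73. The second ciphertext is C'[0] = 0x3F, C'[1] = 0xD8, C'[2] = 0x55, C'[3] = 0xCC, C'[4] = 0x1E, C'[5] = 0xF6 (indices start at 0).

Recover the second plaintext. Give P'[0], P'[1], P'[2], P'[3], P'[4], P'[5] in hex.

In OFB with a reused IV, both messages share the same keystream S_i, so C_i ⊕ C'_i = P_i ⊕ P'_i and thus P'_i = P_i ⊕ C_i ⊕ C'_i.
P'[0]: 0xD6 ⊕ 0x60 ⊕ 0x3F = 0x89.
P'[1]: 0xE5 ⊕ 0xC5 ⊕ 0xD8 = 0xF8.
P'[2]: 0xCE ⊕ 0xA5 ⊕ 0x55 = 0x3E.
P'[3]: 0xE9 ⊕ 0x27 ⊕ 0xCC = 0x02.
P'[4]: 0x7C ⊕ 0x60 ⊕ 0x1E = 0x02.
P'[5]: 0x06 ⊕ 0x73 ⊕ 0xF6 = 0x83.

P'[0] = 0x89, P'[1] = 0xF8, P'[2] = 0x3E, P'[3] = 0x02, P'[4] = 0x02, P'[5] = 0x83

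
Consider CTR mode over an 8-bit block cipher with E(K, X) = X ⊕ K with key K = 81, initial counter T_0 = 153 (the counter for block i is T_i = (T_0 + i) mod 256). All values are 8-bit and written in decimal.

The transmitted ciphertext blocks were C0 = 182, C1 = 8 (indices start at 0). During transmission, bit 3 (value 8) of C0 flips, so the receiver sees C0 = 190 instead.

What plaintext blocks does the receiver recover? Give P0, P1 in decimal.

P0 = 118, P1 = 195

CTR decryption: S_i = E(K, T_i) where T_i is the counter for block i; P_i = C_i ⊕ S_i.
Only C0 changed, to 190. In CTR, a change in C_i flips the same bit in P_i only; the keystream is unaffected. Decrypting the received ciphertext:
P0: T = 153, S = E(K, T) = 200; 190 ⊕ 200 = 118.
P1: T = 154, S = E(K, T) = 203; 8 ⊕ 203 = 195.
Blocks that differ from the original plaintext: P0.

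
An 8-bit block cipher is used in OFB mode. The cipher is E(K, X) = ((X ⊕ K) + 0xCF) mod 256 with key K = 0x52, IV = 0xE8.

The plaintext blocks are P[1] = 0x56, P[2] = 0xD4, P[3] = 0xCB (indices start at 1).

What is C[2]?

C[2] = 0x7E

OFB encryption: S_i = E(K, S_{i−1}) with S_{0} = IV; C_i = P_i ⊕ S_i.
C[1]: S = E(K, 0xE8) = 0x89; 0x56 ⊕ 0x89 = 0xDF.
C[2]: S = E(K, 0x89) = 0xAA; 0xD4 ⊕ 0xAA = 0x7E.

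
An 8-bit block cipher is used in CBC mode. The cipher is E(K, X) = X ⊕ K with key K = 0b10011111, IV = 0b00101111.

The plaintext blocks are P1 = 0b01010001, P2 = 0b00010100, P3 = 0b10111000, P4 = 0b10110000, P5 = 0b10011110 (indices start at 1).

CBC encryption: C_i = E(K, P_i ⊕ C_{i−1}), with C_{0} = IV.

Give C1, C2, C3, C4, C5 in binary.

C1: P1 ⊕ 0b00101111 = 0b01111110; E(K, 0b01111110) = 0b11100001.
C2: P2 ⊕ 0b11100001 = 0b11110101; E(K, 0b11110101) = 0b01101010.
C3: P3 ⊕ 0b01101010 = 0b11010010; E(K, 0b11010010) = 0b01001101.
C4: P4 ⊕ 0b01001101 = 0b11111101; E(K, 0b11111101) = 0b01100010.
C5: P5 ⊕ 0b01100010 = 0b11111100; E(K, 0b11111100) = 0b01100011.

C1 = 0b11100001, C2 = 0b01101010, C3 = 0b01001101, C4 = 0b01100010, C5 = 0b01100011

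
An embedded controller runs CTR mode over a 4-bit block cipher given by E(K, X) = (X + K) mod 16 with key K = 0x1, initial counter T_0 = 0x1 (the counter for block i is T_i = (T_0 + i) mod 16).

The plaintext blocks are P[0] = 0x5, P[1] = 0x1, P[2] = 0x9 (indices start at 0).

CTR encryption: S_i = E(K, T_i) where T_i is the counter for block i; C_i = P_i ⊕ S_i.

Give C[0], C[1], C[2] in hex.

C[0] = 0x7, C[1] = 0x2, C[2] = 0xD

C[0]: T = 0x1, S = E(K, T) = 0x2; 0x5 ⊕ 0x2 = 0x7.
C[1]: T = 0x2, S = E(K, T) = 0x3; 0x1 ⊕ 0x3 = 0x2.
C[2]: T = 0x3, S = E(K, T) = 0x4; 0x9 ⊕ 0x4 = 0xD.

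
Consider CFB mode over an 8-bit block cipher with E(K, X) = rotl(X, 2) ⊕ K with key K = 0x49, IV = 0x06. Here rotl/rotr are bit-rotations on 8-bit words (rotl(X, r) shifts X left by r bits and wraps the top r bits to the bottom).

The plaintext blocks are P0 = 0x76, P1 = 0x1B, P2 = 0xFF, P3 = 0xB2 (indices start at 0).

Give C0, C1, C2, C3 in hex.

C0 = 0x27, C1 = 0xCE, C2 = 0x8D, C3 = 0xCD

CFB encryption: C_i = P_i ⊕ E(K, C_{i−1}), with C_{−1} = IV.
C0: E(K, 0x06) = 0x51; 0x76 ⊕ 0x51 = 0x27.
C1: E(K, 0x27) = 0xD5; 0x1B ⊕ 0xD5 = 0xCE.
C2: E(K, 0xCE) = 0x72; 0xFF ⊕ 0x72 = 0x8D.
C3: E(K, 0x8D) = 0x7F; 0xB2 ⊕ 0x7F = 0xCD.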